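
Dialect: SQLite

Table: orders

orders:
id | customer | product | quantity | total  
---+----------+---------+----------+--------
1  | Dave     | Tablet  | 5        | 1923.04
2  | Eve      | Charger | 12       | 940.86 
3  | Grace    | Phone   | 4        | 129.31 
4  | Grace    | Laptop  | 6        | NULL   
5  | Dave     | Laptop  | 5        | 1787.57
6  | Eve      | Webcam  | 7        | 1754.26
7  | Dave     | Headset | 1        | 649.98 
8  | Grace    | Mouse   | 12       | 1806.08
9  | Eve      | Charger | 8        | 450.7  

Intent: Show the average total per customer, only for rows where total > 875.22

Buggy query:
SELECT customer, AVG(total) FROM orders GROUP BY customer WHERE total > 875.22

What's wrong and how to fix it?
Bug: WHERE cannot follow GROUP BY

Fix: Move the WHERE clause before GROUP BY

Corrected query:
SELECT customer, AVG(total) FROM orders WHERE total > 875.22 GROUP BY customer

Result:
customer | AVG(total)
---------+-----------
Dave     | 1855.305  
Eve      | 1347.56   
Grace    | 1806.08   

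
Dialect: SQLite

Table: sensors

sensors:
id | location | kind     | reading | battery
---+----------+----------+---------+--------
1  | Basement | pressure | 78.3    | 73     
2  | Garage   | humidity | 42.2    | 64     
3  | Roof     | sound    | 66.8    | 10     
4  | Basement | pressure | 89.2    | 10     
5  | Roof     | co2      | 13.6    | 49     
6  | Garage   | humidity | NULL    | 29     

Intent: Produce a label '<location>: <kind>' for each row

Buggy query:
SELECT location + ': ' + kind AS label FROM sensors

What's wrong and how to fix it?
Bug: '+' is numeric addition; on text columns SQLite converts them to 0 instead of concatenating

Fix: Use the || operator for string concatenation

Corrected query:
SELECT location || ': ' || kind AS label FROM sensors

Result:
label             
------------------
Basement: pressure
Garage: humidity  
Roof: sound       
Basement: pressure
Roof: co2         
Garage: humidity  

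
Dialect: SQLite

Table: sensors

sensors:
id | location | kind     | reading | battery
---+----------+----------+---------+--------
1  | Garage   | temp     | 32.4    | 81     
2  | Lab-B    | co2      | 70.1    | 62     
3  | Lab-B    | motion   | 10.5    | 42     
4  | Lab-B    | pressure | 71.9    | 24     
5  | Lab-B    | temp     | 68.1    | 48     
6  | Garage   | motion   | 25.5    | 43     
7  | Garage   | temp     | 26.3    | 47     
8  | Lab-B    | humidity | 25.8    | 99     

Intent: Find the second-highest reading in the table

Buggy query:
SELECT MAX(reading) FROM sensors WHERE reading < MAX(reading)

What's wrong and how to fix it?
Bug: MAX(reading) on the right of the comparison is an aggregate-in-WHERE error

Fix: Compute the overall MAX in a subquery, then take MAX of rows below it

Corrected query:
SELECT MAX(reading) FROM sensors WHERE reading < (SELECT MAX(reading) FROM sensors)

Result:
MAX(reading)
------------
70.1        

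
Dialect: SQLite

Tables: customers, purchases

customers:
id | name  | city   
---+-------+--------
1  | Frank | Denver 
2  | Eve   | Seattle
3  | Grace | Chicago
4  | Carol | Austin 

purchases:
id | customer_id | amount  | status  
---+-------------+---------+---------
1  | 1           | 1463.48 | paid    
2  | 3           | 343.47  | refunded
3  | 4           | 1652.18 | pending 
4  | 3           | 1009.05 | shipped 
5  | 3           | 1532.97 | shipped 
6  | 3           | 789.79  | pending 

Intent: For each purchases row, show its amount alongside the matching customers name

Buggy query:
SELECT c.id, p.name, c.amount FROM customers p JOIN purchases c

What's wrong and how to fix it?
Bug: Missing join condition: each purchases row is matched to all customers rows instead of just its own

Fix: Add ON c.customer_id = p.id to the JOIN

Corrected query:
SELECT c.id, p.name, c.amount FROM customers p JOIN purchases c ON c.customer_id = p.id

Result:
id | name  | amount 
---+-------+--------
1  | Frank | 1463.48
2  | Grace | 343.47 
3  | Carol | 1652.18
4  | Grace | 1009.05
5  | Grace | 1532.97
6  | Grace | 789.79 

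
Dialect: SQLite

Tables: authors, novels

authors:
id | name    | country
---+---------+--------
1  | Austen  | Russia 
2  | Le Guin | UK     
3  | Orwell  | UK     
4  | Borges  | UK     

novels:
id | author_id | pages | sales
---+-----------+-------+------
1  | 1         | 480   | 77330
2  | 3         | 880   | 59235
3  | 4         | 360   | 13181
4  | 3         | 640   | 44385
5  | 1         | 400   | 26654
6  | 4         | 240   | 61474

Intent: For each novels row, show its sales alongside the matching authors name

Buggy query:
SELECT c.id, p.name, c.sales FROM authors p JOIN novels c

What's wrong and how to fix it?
Bug: JOIN with no ON clause produces a cartesian product; every novels row pairs with every authors row

Fix: Specify the join condition linking the foreign key to the parent id

Corrected query:
SELECT c.id, p.name, c.sales FROM authors p JOIN novels c ON c.author_id = p.id

Result:
id | name   | sales
---+--------+------
1  | Austen | 77330
2  | Orwell | 59235
3  | Borges | 13181
4  | Orwell | 44385
5  | Austen | 26654
6  | Borges | 61474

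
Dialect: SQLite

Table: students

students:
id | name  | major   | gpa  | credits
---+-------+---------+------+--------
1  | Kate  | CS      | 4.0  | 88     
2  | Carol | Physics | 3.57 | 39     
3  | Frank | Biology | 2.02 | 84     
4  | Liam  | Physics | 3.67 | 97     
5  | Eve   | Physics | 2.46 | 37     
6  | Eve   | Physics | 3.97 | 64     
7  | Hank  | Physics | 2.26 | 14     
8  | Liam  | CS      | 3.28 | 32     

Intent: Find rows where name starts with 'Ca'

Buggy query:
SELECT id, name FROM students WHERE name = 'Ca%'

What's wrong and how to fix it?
Bug: Wildcards only work with LIKE; '=' treats '%' as a literal character

Fix: Use LIKE for wildcard pattern matching

Corrected query:
SELECT id, name FROM students WHERE name LIKE 'Ca%'

Result:
id | name 
---+------
2  | Carol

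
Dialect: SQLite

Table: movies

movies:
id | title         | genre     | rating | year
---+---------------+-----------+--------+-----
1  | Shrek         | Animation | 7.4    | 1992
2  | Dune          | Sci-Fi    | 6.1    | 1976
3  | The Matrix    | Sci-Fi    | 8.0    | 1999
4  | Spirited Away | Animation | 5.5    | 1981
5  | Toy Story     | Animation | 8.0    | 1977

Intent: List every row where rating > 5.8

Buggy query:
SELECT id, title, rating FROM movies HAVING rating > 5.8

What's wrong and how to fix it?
Bug: This is a non-aggregate query (no GROUP BY, no aggregates), so in SQLite the HAVING clause is invalid here; a row-level condition belongs in WHERE

Fix: Use WHERE for row-level filtering

Corrected query:
SELECT id, title, rating FROM movies WHERE rating > 5.8

Result:
id | title      | rating
---+------------+-------
1  | Shrek      | 7.4   
2  | Dune       | 6.1   
3  | The Matrix | 8     
5  | Toy Story  | 8     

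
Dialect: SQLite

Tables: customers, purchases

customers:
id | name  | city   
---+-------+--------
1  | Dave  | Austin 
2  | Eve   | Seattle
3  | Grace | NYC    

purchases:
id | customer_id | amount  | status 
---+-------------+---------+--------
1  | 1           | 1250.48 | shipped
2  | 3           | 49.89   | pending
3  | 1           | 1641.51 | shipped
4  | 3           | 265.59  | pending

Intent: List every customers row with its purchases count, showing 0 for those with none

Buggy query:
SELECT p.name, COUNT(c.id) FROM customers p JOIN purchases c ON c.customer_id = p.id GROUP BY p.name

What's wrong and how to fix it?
Bug: An inner join excludes parents with zero children

Fix: Use LEFT JOIN so parents without children still appear (COUNT(c.id) gives 0)

Corrected query:
SELECT p.name, COUNT(c.id) FROM customers p LEFT JOIN purchases c ON c.customer_id = p.id GROUP BY p.name

Result:
name  | COUNT(c.id)
------+------------
Dave  | 2          
Eve   | 0          
Grace | 2          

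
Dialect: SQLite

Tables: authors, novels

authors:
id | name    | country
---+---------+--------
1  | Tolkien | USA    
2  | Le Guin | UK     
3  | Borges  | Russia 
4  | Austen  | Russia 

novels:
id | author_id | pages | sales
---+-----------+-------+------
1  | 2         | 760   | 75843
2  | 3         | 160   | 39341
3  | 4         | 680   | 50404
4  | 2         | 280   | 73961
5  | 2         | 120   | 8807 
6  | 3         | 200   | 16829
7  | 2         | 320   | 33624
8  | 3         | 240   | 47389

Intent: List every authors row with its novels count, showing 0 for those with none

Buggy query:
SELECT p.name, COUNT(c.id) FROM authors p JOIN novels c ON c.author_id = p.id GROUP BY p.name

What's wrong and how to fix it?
Bug: An inner join excludes parents with zero children

Fix: Switch to LEFT JOIN to retain unmatched parent rows

Corrected query:
SELECT p.name, COUNT(c.id) FROM authors p LEFT JOIN novels c ON c.author_id = p.id GROUP BY p.name

Result:
name    | COUNT(c.id)
--------+------------
Austen  | 1          
Borges  | 3          
Le Guin | 4          
Tolkien | 0          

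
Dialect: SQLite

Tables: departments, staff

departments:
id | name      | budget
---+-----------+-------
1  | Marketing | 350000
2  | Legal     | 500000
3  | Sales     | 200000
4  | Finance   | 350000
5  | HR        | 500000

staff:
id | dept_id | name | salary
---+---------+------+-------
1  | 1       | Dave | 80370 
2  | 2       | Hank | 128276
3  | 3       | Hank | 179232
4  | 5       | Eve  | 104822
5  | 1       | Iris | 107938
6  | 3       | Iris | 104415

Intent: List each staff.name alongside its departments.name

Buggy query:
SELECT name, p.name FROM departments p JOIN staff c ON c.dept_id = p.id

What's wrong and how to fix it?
Bug: Both tables have a 'name' column; the unqualified reference is ambiguous

Fix: Prefix ambiguous columns with the table alias

Corrected query:
SELECT c.name, p.name FROM departments p JOIN staff c ON c.dept_id = p.id

Result:
name | name     
-----+----------
Dave | Marketing
Hank | Legal    
Hank | Sales    
Eve  | HR       
Iris | Marketing
Iris | Sales    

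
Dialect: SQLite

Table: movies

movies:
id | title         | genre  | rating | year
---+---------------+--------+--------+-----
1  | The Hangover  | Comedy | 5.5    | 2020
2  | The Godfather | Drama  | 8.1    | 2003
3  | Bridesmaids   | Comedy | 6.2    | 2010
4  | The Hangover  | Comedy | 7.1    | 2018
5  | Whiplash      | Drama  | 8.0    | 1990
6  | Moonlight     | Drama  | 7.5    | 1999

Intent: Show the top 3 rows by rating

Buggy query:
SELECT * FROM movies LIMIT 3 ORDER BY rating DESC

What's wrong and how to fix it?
Bug: ORDER BY cannot follow LIMIT; LIMIT is the final clause

Fix: Swap the clauses: ORDER BY first, then LIMIT

Corrected query:
SELECT * FROM movies ORDER BY rating DESC LIMIT 3

Result:
id | title         | genre | rating | year
---+---------------+-------+--------+-----
2  | The Godfather | Drama | 8.1    | 2003
5  | Whiplash      | Drama | 8      | 1990
6  | Moonlight     | Drama | 7.5    | 1999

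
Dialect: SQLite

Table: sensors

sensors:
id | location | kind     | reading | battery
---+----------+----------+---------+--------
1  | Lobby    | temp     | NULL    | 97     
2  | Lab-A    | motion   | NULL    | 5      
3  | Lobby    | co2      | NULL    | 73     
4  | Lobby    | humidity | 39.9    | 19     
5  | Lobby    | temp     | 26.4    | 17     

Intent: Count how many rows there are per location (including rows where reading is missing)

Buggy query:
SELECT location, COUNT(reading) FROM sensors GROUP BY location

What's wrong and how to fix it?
Bug: COUNT(column) counts non-NULL values only; rows with NULL reading aren't counted

Fix: Use COUNT(*) to count all rows regardless of NULL

Corrected query:
SELECT location, COUNT(*) FROM sensors GROUP BY location

Result:
location | COUNT(*)
---------+---------
Lab-A    | 1       
Lobby    | 4       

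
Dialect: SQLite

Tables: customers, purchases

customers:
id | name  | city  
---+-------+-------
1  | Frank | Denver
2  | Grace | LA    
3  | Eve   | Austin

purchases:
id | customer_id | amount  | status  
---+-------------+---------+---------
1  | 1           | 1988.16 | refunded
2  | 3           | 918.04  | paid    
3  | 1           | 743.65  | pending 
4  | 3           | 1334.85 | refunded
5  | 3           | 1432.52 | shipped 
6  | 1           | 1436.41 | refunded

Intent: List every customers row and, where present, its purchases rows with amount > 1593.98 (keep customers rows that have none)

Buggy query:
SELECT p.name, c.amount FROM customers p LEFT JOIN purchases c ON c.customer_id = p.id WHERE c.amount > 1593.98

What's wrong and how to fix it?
Bug: A WHERE condition on the right-hand table after LEFT JOIN drops unmatched parents

Fix: Put 'c.amount > 1593.98' in the JOIN's ON clause instead of WHERE

Corrected query:
SELECT p.name, c.amount FROM customers p LEFT JOIN purchases c ON c.customer_id = p.id AND c.amount > 1593.98

Result:
name  | amount 
------+--------
Frank | 1988.16
Grace | NULL   
Eve   | NULL   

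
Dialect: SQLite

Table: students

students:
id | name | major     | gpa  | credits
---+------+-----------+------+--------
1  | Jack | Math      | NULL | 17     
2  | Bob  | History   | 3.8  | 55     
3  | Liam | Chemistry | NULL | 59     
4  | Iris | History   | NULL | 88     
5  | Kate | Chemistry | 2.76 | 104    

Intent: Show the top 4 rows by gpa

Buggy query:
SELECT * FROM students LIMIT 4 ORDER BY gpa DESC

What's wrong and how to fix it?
Bug: LIMIT must come after ORDER BY

Fix: Sort with ORDER BY, then apply LIMIT

Corrected query:
SELECT * FROM students ORDER BY gpa DESC LIMIT 4

Result:
id | name | major     | gpa  | credits
---+------+-----------+------+--------
2  | Bob  | History   | 3.8  | 55     
5  | Kate | Chemistry | 2.76 | 104    
1  | Jack | Math      | NULL | 17     
3  | Liam | Chemistry | NULL | 59     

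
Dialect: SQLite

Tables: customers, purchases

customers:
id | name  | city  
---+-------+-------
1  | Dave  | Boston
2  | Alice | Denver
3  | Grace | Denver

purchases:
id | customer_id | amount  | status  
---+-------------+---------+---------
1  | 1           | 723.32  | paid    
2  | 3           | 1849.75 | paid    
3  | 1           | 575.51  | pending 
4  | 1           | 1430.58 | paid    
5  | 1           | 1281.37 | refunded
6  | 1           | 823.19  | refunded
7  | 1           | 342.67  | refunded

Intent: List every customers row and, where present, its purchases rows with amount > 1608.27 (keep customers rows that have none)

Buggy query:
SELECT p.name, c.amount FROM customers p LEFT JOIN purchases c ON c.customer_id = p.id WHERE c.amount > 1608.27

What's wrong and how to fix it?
Bug: Filtering c.amount in WHERE discards the NULL rows produced by LEFT JOIN, turning it into an inner join

Fix: Put 'c.amount > 1608.27' in the JOIN's ON clause instead of WHERE

Corrected query:
SELECT p.name, c.amount FROM customers p LEFT JOIN purchases c ON c.customer_id = p.id AND c.amount > 1608.27

Result:
name  | amount 
------+--------
Dave  | NULL   
Alice | NULL   
Grace | 1849.75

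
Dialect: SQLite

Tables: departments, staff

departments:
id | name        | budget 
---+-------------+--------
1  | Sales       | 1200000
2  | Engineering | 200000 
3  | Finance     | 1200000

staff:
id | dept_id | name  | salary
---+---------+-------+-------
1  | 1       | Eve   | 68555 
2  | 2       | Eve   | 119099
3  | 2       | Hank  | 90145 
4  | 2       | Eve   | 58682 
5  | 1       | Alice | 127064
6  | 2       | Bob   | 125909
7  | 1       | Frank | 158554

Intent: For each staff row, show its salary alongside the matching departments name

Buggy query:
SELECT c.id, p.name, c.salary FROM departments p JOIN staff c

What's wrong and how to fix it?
Bug: Missing join condition: each staff row is matched to all departments rows instead of just its own

Fix: Add ON c.dept_id = p.id to the JOIN

Corrected query:
SELECT c.id, p.name, c.salary FROM departments p JOIN staff c ON c.dept_id = p.id

Result:
id | name        | salary
---+-------------+-------
1  | Sales       | 68555 
2  | Engineering | 119099
3  | Engineering | 90145 
4  | Engineering | 58682 
5  | Sales       | 127064
6  | Engineering | 125909
7  | Sales       | 158554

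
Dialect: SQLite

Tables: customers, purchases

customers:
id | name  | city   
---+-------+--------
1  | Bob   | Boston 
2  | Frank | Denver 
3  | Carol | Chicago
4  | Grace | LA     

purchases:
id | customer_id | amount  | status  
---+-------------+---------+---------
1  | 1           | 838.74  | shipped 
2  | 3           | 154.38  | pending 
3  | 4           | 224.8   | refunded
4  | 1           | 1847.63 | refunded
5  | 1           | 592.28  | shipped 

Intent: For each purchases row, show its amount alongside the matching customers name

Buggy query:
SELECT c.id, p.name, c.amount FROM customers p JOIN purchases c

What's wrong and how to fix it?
Bug: Missing join condition: each purchases row is matched to all customers rows instead of just its own

Fix: Add ON c.customer_id = p.id to the JOIN

Corrected query:
SELECT c.id, p.name, c.amount FROM customers p JOIN purchases c ON c.customer_id = p.id

Result:
id | name  | amount 
---+-------+--------
1  | Bob   | 838.74 
2  | Carol | 154.38 
3  | Grace | 224.8  
4  | Bob   | 1847.63
5  | Bob   | 592.28 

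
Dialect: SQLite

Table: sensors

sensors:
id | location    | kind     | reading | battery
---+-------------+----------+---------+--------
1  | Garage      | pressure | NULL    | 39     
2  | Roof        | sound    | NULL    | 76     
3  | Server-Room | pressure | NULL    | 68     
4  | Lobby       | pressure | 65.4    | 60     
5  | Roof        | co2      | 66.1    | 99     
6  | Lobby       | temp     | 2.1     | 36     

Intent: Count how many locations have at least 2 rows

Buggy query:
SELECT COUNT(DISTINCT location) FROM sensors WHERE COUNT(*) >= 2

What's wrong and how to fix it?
Bug: WHERE filters individual rows, not groups, so a group-level COUNT is invalid there

Fix: Use a subquery that GROUPs and filters with HAVING, then count its rows

Corrected query:
SELECT COUNT(*) FROM (SELECT location FROM sensors GROUP BY location HAVING COUNT(*) >= 2)

Result:
COUNT(*)
--------
2       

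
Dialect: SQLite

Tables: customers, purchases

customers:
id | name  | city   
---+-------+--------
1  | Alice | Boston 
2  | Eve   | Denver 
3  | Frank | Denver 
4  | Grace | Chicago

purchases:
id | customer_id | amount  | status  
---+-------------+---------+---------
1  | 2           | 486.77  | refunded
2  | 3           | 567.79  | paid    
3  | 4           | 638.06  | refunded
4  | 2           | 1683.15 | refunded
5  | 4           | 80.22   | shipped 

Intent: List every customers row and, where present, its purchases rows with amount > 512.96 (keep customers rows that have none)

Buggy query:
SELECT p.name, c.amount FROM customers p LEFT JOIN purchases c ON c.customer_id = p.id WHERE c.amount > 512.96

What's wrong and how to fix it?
Bug: Filtering c.amount in WHERE discards the NULL rows produced by LEFT JOIN, turning it into an inner join

Fix: Move the right-table condition into the ON clause so unmatched parents are kept

Corrected query:
SELECT p.name, c.amount FROM customers p LEFT JOIN purchases c ON c.customer_id = p.id AND c.amount > 512.96

Result:
name  | amount 
------+--------
Alice | NULL   
Eve   | 1683.15
Frank | 567.79 
Grace | 638.06 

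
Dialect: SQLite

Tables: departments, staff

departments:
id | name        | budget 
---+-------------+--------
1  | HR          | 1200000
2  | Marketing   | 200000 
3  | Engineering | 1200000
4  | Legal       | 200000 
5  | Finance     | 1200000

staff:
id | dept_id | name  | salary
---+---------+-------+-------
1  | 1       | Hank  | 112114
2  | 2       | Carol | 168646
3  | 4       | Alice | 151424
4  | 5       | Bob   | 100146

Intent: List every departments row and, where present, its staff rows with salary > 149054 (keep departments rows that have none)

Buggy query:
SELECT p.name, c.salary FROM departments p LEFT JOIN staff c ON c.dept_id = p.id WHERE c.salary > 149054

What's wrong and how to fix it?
Bug: Filtering c.salary in WHERE discards the NULL rows produced by LEFT JOIN, turning it into an inner join

Fix: Put 'c.salary > 149054' in the JOIN's ON clause instead of WHERE

Corrected query:
SELECT p.name, c.salary FROM departments p LEFT JOIN staff c ON c.dept_id = p.id AND c.salary > 149054

Result:
name        | salary
------------+-------
HR          | NULL  
Marketing   | 168646
Engineering | NULL  
Legal       | 151424
Finance     | NULL  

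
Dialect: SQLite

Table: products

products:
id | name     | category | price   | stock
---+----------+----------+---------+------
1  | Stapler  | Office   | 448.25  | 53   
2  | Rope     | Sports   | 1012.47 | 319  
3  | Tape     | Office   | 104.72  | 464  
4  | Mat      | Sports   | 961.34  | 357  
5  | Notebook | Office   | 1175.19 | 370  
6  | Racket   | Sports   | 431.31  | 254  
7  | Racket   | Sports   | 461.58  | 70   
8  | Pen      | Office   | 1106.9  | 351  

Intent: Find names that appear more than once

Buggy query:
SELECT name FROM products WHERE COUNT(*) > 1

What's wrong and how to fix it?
Bug: WHERE can't reference COUNT(*); aggregates are computed after WHERE

Fix: Group first, then use HAVING for the count condition

Corrected query:
SELECT name FROM products GROUP BY name HAVING COUNT(*) > 1

Result:
name  
------
Racket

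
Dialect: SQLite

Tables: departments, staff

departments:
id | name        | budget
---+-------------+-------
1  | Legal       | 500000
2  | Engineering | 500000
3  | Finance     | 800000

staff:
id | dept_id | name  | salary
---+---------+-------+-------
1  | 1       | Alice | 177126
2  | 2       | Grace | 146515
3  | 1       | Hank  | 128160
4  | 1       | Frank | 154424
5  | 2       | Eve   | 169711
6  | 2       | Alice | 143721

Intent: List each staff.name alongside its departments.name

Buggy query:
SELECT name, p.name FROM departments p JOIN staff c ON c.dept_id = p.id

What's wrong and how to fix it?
Bug: Both tables have a 'name' column; the unqualified reference is ambiguous

Fix: Prefix ambiguous columns with the table alias

Corrected query:
SELECT c.name, p.name FROM departments p JOIN staff c ON c.dept_id = p.id

Result:
name  | name       
------+------------
Alice | Legal      
Grace | Engineering
Hank  | Legal      
Frank | Legal      
Eve   | Engineering
Alice | Engineering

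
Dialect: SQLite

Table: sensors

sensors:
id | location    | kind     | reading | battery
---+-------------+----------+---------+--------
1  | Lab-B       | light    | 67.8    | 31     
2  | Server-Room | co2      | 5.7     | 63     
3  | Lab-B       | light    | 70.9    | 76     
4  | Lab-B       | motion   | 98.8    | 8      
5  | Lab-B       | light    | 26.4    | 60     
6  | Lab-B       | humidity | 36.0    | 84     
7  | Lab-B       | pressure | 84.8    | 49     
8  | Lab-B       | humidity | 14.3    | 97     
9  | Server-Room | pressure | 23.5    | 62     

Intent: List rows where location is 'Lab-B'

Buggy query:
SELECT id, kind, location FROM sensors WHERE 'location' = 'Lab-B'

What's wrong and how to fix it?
Bug: Single quotes denote string literals in SQL; the column name is being compared as a constant string

Fix: Remove the quotes around the column name (or use double quotes for an identifier)

Corrected query:
SELECT id, kind, location FROM sensors WHERE location = 'Lab-B'

Result:
id | kind     | location
---+----------+---------
1  | light    | Lab-B   
3  | light    | Lab-B   
4  | motion   | Lab-B   
5  | light    | Lab-B   
6  | humidity | Lab-B   
7  | pressure | Lab-B   
8  | humidity | Lab-B   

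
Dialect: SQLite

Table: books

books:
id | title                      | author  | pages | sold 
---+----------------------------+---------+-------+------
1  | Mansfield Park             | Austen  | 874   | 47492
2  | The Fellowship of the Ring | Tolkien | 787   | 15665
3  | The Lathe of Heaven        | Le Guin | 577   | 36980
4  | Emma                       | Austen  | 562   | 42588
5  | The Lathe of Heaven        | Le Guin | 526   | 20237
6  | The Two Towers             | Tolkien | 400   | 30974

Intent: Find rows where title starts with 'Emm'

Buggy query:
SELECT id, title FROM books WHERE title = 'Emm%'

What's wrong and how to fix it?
Bug: '=' compares the literal string including the % character; pattern matching needs LIKE

Fix: Replace '=' with LIKE so 'Emm%' is treated as a pattern

Corrected query:
SELECT id, title FROM books WHERE title LIKE 'Emm%'

Result:
id | title
---+------
4  | Emma 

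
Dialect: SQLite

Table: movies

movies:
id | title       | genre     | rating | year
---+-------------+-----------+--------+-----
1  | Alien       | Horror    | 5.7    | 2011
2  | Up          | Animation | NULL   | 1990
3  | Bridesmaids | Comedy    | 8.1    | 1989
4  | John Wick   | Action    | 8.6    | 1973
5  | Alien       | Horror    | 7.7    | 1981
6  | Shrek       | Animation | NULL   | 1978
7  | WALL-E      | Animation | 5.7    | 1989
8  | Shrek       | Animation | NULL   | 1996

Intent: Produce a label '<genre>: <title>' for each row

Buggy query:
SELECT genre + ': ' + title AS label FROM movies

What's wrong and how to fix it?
Bug: SQLite uses || for string concatenation; + coerces text to numbers (yielding 0)

Fix: Use the || operator for string concatenation

Corrected query:
SELECT genre || ': ' || title AS label FROM movies

Result:
label              
-------------------
Horror: Alien      
Animation: Up      
Comedy: Bridesmaids
Action: John Wick  
Horror: Alien      
Animation: Shrek   
Animation: WALL-E  
Animation: Shrek   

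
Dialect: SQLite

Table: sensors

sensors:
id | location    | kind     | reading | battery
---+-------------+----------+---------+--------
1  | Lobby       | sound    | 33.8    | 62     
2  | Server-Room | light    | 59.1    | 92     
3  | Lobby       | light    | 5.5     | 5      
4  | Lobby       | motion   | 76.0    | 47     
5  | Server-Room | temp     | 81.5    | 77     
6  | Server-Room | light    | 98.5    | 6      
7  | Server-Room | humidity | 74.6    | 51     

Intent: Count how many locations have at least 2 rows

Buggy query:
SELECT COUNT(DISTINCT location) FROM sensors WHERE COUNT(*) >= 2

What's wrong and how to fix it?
Bug: COUNT(*) cannot appear in WHERE; the per-group count doesn't exist yet

Fix: Use a subquery that GROUPs and filters with HAVING, then count its rows

Corrected query:
SELECT COUNT(*) FROM (SELECT location FROM sensors GROUP BY location HAVING COUNT(*) >= 2)

Result:
COUNT(*)
--------
2       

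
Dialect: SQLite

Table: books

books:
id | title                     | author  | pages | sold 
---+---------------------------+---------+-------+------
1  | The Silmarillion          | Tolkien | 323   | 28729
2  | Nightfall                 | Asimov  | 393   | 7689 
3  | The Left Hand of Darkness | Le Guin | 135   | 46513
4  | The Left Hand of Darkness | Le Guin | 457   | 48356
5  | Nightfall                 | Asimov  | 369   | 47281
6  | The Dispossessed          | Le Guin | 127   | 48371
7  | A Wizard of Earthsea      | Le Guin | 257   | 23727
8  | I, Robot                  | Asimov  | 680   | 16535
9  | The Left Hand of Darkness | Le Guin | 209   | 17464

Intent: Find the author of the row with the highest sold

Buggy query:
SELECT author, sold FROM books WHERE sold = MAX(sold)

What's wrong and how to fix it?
Bug: MAX(sold) is an aggregate and cannot be used directly in WHERE

Fix: Use a subquery: WHERE sold = (SELECT MAX(sold) FROM books)

Corrected query:
SELECT author, sold FROM books WHERE sold = (SELECT MAX(sold) FROM books)

Result:
author  | sold 
--------+------
Le Guin | 48371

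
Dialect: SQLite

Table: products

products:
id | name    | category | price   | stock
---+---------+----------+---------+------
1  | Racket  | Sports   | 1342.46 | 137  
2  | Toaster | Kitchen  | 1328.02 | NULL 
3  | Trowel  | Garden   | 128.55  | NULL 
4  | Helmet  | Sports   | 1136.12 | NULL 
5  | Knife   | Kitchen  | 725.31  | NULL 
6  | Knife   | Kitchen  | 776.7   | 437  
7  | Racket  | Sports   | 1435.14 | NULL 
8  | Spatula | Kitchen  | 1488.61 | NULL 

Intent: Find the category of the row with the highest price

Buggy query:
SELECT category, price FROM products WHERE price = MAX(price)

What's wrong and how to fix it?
Bug: MAX(price) is an aggregate and cannot be used directly in WHERE

Fix: Use a subquery: WHERE price = (SELECT MAX(price) FROM products)

Corrected query:
SELECT category, price FROM products WHERE price = (SELECT MAX(price) FROM products)

Result:
category | price  
---------+--------
Kitchen  | 1488.61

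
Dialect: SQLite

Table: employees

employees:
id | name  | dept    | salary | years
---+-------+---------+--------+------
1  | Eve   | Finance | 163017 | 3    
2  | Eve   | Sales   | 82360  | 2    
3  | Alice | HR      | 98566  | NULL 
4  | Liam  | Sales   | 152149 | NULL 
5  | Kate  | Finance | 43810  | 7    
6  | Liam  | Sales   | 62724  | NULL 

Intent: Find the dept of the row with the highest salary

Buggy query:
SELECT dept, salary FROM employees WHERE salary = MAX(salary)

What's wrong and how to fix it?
Bug: MAX(salary) is an aggregate and cannot be used directly in WHERE

Fix: Wrap MAX in a scalar subquery so WHERE compares against a single value

Corrected query:
SELECT dept, salary FROM employees WHERE salary = (SELECT MAX(salary) FROM employees)

Result:
dept    | salary
--------+-------
Finance | 163017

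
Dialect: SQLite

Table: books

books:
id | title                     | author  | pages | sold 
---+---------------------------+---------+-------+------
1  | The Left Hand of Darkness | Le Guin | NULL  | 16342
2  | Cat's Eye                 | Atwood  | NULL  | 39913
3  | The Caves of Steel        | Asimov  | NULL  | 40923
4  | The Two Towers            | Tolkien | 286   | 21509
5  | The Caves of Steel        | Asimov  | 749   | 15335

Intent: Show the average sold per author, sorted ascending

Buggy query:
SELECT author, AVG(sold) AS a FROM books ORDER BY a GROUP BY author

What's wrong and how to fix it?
Bug: GROUP BY must precede ORDER BY

Fix: Reorder: SELECT … FROM … GROUP BY … ORDER BY …

Corrected query:
SELECT author, AVG(sold) AS a FROM books GROUP BY author ORDER BY a

Result:
author  | a    
--------+------
Le Guin | 16342
Tolkien | 21509
Asimov  | 28129
Atwood  | 39913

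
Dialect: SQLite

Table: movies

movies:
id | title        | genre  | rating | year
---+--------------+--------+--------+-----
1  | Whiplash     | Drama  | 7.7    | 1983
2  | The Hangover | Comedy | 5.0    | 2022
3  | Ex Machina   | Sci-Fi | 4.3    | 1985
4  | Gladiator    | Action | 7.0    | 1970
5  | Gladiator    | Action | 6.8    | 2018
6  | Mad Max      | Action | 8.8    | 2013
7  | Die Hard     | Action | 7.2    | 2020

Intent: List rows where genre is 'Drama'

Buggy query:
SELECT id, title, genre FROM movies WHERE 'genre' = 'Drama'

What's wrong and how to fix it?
Bug: Single quotes denote string literals in SQL; the column name is being compared as a constant string

Fix: Reference the column as genre without single quotes

Corrected query:
SELECT id, title, genre FROM movies WHERE genre = 'Drama'

Result:
id | title    | genre
---+----------+------
1  | Whiplash | Drama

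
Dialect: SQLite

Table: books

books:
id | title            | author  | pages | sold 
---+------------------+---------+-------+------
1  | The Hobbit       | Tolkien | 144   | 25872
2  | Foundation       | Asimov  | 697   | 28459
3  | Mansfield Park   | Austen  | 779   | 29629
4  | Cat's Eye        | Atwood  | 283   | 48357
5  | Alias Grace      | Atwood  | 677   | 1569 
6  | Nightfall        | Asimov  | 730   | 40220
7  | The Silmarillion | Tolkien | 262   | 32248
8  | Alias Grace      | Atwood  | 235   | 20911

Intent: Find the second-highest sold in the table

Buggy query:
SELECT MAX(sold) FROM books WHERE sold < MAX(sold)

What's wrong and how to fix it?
Bug: The inner MAX is an aggregate inside WHERE, which is not allowed

Fix: Compute the overall MAX in a subquery, then take MAX of rows below it

Corrected query:
SELECT MAX(sold) FROM books WHERE sold < (SELECT MAX(sold) FROM books)

Result:
MAX(sold)
---------
40220    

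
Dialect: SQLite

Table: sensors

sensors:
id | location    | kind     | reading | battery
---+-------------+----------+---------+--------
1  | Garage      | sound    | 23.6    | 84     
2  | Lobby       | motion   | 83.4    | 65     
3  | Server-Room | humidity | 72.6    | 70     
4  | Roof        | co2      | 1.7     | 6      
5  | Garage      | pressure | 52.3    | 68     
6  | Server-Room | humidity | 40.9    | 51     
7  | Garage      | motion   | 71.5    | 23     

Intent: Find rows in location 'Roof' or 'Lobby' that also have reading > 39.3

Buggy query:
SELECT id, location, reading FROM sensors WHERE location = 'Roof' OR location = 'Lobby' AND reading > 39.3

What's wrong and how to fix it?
Bug: AND binds tighter than OR, so this parses as location = 'Roof' OR (location = 'Lobby' AND reading > 39.3)

Fix: Group the OR with parentheses (or use IN), then AND the threshold

Corrected query:
SELECT id, location, reading FROM sensors WHERE (location = 'Roof' OR location = 'Lobby') AND reading > 39.3

Result:
id | location | reading
---+----------+--------
2  | Lobby    | 83.4   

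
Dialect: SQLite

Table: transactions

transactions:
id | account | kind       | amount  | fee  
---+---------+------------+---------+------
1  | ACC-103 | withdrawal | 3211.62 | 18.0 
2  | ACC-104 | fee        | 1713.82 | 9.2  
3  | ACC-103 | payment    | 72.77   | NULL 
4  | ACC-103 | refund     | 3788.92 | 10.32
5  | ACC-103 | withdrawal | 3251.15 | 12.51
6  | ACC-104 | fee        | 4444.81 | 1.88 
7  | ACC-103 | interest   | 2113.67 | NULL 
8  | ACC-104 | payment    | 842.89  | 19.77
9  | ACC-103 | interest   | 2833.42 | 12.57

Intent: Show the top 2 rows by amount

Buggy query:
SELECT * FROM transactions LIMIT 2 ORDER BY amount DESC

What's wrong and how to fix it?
Bug: ORDER BY cannot follow LIMIT; LIMIT is the final clause

Fix: Sort with ORDER BY, then apply LIMIT

Corrected query:
SELECT * FROM transactions ORDER BY amount DESC LIMIT 2

Result:
id | account | kind   | amount  | fee  
---+---------+--------+---------+------
6  | ACC-104 | fee    | 4444.81 | 1.88 
4  | ACC-103 | refund | 3788.92 | 10.32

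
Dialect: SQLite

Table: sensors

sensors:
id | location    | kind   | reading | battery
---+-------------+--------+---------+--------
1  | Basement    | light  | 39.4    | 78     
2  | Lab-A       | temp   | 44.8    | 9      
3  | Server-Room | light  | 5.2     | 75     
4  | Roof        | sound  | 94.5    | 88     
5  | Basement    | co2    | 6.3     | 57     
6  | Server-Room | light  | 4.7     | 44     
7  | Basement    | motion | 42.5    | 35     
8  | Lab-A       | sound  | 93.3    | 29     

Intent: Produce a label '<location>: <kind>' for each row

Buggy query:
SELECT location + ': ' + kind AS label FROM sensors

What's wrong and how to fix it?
Bug: SQLite uses || for string concatenation; + coerces text to numbers (yielding 0)

Fix: Replace + with || to concatenate text

Corrected query:
SELECT location || ': ' || kind AS label FROM sensors

Result:
label             
------------------
Basement: light   
Lab-A: temp       
Server-Room: light
Roof: sound       
Basement: co2     
Server-Room: light
Basement: motion  
Lab-A: sound      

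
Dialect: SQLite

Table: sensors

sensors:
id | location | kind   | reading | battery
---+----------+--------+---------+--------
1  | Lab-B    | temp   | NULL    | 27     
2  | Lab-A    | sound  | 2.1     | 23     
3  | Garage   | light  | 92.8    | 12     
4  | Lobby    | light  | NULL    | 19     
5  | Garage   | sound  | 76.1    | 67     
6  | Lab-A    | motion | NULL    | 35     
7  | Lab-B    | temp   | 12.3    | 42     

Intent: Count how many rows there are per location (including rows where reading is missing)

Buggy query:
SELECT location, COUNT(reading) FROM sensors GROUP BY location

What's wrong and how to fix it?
Bug: COUNT(reading) skips NULLs, so groups with missing reading are undercounted

Fix: Use COUNT(*) to count all rows regardless of NULL

Corrected query:
SELECT location, COUNT(*) FROM sensors GROUP BY location

Result:
location | COUNT(*)
---------+---------
Garage   | 2       
Lab-A    | 2       
Lab-B    | 2       
Lobby    | 1       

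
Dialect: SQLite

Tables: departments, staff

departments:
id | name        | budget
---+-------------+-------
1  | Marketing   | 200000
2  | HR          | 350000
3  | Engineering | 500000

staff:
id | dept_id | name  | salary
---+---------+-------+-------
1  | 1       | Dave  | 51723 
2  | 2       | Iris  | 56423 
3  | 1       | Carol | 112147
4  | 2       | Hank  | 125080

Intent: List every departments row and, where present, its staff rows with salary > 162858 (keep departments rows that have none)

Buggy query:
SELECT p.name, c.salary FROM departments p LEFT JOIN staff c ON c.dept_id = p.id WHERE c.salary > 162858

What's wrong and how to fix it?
Bug: A WHERE condition on the right-hand table after LEFT JOIN drops unmatched parents

Fix: Put 'c.salary > 162858' in the JOIN's ON clause instead of WHERE

Corrected query:
SELECT p.name, c.salary FROM departments p LEFT JOIN staff c ON c.dept_id = p.id AND c.salary > 162858

Result:
name        | salary
------------+-------
Marketing   | NULL  
HR          | NULL  
Engineering | NULL  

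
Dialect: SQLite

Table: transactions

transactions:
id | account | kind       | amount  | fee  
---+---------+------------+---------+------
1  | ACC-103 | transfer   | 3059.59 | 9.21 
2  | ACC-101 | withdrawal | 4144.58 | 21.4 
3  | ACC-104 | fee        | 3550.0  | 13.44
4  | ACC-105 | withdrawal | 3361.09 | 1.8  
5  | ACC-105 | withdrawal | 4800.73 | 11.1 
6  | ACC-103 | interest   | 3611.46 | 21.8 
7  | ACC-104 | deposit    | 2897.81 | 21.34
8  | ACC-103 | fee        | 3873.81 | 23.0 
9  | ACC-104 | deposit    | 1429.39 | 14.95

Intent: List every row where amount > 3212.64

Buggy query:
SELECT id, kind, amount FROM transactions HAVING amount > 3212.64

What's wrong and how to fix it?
Bug: HAVING filters the output of aggregation, but this query has no GROUP BY and no aggregate functions, so SQLite rejects it (HAVING clause on a non-aggregate query); the condition here is per row

Fix: Use WHERE for row-level filtering

Corrected query:
SELECT id, kind, amount FROM transactions WHERE amount > 3212.64

Result:
id | kind       | amount 
---+------------+--------
2  | withdrawal | 4144.58
3  | fee        | 3550   
4  | withdrawal | 3361.09
5  | withdrawal | 4800.73
6  | interest   | 3611.46
8  | fee        | 3873.81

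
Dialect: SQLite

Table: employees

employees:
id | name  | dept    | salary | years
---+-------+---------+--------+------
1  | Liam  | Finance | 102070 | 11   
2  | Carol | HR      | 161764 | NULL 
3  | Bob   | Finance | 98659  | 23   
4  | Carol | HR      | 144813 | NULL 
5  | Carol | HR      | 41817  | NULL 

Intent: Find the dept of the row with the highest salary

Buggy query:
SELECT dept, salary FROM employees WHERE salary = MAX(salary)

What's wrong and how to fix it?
Bug: MAX(salary) is an aggregate and cannot be used directly in WHERE

Fix: Wrap MAX in a scalar subquery so WHERE compares against a single value

Corrected query:
SELECT dept, salary FROM employees WHERE salary = (SELECT MAX(salary) FROM employees)

Result:
dept | salary
-----+-------
HR   | 161764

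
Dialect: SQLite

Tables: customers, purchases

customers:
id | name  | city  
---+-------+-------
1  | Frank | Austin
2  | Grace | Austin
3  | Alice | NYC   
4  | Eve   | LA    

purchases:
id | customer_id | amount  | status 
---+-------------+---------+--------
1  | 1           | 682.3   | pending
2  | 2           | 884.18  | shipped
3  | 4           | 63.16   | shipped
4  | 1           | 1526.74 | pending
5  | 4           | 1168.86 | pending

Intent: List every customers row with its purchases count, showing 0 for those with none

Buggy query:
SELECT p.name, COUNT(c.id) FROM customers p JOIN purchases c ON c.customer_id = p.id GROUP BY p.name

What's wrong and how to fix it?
Bug: INNER JOIN drops customers rows that have no matching purchases rows

Fix: Use LEFT JOIN so parents without children still appear (COUNT(c.id) gives 0)

Corrected query:
SELECT p.name, COUNT(c.id) FROM customers p LEFT JOIN purchases c ON c.customer_id = p.id GROUP BY p.name

Result:
name  | COUNT(c.id)
------+------------
Alice | 0          
Eve   | 2          
Frank | 2          
Grace | 1          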